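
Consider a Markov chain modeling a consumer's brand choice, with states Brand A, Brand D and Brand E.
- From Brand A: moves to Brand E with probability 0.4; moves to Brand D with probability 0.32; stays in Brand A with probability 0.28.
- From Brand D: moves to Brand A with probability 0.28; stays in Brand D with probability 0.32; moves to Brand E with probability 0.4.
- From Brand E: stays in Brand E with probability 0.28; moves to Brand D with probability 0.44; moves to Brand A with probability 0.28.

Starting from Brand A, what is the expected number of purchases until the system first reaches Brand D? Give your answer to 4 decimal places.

Let t(s) be the expected number of purchases to first reach Brand D from state s, with t(Brand D) = 0. Conditioning on the first purchase:
t(Brand A) = 1 + 0.28·t(Brand A) + 0.4·t(Brand E)
t(Brand E) = 1 + 0.28·t(Brand A) + 0.28·t(Brand E)
Solving: t(Brand A) = 2.7559, t(Brand E) = 2.4606.
Expected purchases from Brand A to Brand D: 2.7559.

2.7559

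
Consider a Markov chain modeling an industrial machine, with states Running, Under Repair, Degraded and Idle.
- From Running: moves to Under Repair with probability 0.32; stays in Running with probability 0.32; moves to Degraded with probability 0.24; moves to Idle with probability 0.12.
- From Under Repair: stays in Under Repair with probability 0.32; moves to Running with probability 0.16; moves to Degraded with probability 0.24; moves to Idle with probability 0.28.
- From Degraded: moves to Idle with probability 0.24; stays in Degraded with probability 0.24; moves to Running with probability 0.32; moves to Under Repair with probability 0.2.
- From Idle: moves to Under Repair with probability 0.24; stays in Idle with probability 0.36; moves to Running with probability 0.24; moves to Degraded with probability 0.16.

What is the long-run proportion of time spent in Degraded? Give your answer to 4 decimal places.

0.2200

Let the stationary distribution be π with π = πP and π_1 + π_2 + π_3 + π_4 = 1.
π_1 = 0.32·π_1 + 0.16·π_2 + 0.32·π_3 + 0.24·π_4
π_2 = 0.32·π_1 + 0.32·π_2 + 0.2·π_3 + 0.24·π_4
π_3 = 0.24·π_1 + 0.24·π_2 + 0.24·π_3 + 0.16·π_4
Solving with the normalization constraint gives π = (0.2562, 0.2736, 0.2200, 0.2502).
So the stationary probability of Degraded is 0.2200.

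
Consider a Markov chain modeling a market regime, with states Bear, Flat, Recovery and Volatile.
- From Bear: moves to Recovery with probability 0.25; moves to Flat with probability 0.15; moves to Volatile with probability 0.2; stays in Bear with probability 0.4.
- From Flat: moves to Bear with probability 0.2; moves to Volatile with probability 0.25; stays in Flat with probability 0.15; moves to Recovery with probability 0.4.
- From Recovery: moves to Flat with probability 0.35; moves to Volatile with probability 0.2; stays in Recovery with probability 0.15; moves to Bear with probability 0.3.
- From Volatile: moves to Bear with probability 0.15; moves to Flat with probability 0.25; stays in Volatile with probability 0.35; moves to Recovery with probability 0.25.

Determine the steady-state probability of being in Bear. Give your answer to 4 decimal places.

0.2667

Let the stationary distribution be π with π = πP and π_1 + π_2 + π_3 + π_4 = 1.
π_1 = 0.4·π_1 + 0.2·π_2 + 0.3·π_3 + 0.15·π_4
π_2 = 0.15·π_1 + 0.15·π_2 + 0.35·π_3 + 0.25·π_4
π_3 = 0.25·π_1 + 0.4·π_2 + 0.15·π_3 + 0.25·π_4
Solving with the normalization constraint gives π = (0.2667, 0.2265, 0.2582, 0.2486).
So the stationary probability of Bear is 0.2667.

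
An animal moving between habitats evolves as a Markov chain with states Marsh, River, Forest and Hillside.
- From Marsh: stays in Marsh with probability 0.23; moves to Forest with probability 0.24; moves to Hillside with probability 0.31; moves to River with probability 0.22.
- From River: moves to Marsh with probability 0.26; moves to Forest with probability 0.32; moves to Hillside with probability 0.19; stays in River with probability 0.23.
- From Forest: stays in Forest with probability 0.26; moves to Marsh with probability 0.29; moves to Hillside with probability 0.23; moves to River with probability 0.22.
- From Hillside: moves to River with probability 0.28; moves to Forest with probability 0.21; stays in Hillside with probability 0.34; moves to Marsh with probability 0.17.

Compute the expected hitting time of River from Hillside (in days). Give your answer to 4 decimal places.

Let t(s) be the expected number of days to first reach River from state s, with t(River) = 0. Conditioning on the first day:
t(Marsh) = 1 + 0.23·t(Marsh) + 0.24·t(Forest) + 0.31·t(Hillside)
t(Forest) = 1 + 0.29·t(Marsh) + 0.26·t(Forest) + 0.23·t(Hillside)
t(Hillside) = 1 + 0.17·t(Marsh) + 0.21·t(Forest) + 0.34·t(Hillside)
Solving: t(Marsh) = 4.2015, t(Forest) = 4.2228, t(Hillside) = 3.9410.
Expected days from Hillside to River: 3.9410.

3.9410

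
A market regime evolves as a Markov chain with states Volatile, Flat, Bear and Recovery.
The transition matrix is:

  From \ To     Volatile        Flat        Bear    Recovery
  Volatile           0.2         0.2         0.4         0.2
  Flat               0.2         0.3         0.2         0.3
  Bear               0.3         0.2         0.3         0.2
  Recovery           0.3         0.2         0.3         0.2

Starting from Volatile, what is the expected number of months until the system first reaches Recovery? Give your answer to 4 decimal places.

4.5000

Let t(s) be the expected number of months to first reach Recovery from state s, with t(Recovery) = 0. Conditioning on the first month:
t(Volatile) = 1 + 0.2·t(Volatile) + 0.2·t(Flat) + 0.4·t(Bear)
t(Flat) = 1 + 0.2·t(Volatile) + 0.3·t(Flat) + 0.2·t(Bear)
t(Bear) = 1 + 0.3·t(Volatile) + 0.2·t(Flat) + 0.3·t(Bear)
Solving: t(Volatile) = 4.5000, t(Flat) = 4.0000, t(Bear) = 4.5000.
Expected months from Volatile to Recovery: 4.5000.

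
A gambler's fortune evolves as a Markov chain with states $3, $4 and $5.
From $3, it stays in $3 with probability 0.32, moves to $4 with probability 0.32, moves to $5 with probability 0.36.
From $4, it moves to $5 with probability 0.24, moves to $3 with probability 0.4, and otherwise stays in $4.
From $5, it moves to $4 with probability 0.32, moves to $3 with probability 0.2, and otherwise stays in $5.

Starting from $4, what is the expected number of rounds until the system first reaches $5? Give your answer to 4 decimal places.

Let t(s) be the expected number of rounds to first reach $5 from state s, with t($5) = 0. Conditioning on the first round:
t($3) = 1 + 0.32·t($3) + 0.32·t($4)
t($4) = 1 + 0.4·t($3) + 0.36·t($4)
Solving: t($3) = 3.1250, t($4) = 3.5156.
Expected rounds from $4 to $5: 3.5156.

3.5156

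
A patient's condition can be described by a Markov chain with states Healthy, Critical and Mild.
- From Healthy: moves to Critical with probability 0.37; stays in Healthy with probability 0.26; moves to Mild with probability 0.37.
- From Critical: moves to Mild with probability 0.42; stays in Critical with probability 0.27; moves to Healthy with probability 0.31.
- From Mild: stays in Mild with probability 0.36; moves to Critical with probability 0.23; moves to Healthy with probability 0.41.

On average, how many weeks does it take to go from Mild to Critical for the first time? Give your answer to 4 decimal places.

Let t(s) be the expected number of weeks to first reach Critical from state s, with t(Critical) = 0. Conditioning on the first week:
t(Healthy) = 1 + 0.26·t(Healthy) + 0.37·t(Mild)
t(Mild) = 1 + 0.41·t(Healthy) + 0.36·t(Mild)
Solving: t(Healthy) = 3.1376, t(Mild) = 3.5725.
Expected weeks from Mild to Critical: 3.5725.

3.5725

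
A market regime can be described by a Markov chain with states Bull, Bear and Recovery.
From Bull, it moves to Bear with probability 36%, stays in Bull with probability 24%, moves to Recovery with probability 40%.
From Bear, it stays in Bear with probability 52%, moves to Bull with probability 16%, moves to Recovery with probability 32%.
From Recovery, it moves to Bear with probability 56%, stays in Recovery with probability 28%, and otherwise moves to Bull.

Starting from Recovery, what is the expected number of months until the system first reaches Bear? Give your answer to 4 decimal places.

Let t(s) be the expected number of months to first reach Bear from state s, with t(Bear) = 0. Conditioning on the first month:
t(Bull) = 1 + 0.24·t(Bull) + 0.4·t(Recovery)
t(Recovery) = 1 + 0.16·t(Bull) + 0.28·t(Recovery)
Solving: t(Bull) = 2.3179, t(Recovery) = 1.9040.
Expected months from Recovery to Bear: 1.9040.

1.9040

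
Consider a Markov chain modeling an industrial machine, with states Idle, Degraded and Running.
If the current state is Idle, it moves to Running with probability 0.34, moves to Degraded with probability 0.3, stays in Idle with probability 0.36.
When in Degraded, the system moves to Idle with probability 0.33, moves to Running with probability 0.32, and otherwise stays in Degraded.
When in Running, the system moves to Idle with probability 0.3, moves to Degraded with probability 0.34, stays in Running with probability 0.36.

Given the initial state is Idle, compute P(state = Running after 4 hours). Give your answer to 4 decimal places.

0.3402

Propagate the distribution vector 4 hours from Idle.
After 0 hours: (1.0000, 0.0000, 0.0000)
After 1 hour: (0.3600, 0.3000, 0.3400)
After 2 hours: (0.3306, 0.3286, 0.3408)
After 3 hours: (0.3297, 0.3301, 0.3402)
After 4 hours: (0.3297, 0.3301, 0.3402)
P(in Running after 4 hours) = 0.3402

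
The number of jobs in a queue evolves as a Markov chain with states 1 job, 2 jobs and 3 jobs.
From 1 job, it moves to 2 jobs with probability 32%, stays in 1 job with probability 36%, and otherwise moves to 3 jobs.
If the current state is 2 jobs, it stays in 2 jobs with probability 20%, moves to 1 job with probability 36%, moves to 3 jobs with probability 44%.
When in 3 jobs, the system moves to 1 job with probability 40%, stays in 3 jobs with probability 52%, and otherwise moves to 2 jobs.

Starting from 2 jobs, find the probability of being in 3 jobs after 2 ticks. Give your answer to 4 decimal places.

0.4320

Sum over the intermediate state after 1 tick:
P = P(2 jobs→1 job)·P(1 job→3 jobs) + P(2 jobs→2 jobs)·P(2 jobs→3 jobs) + P(2 jobs→3 jobs)·P(3 jobs→3 jobs)
  = 0.36×0.32 + 0.2×0.44 + 0.44×0.52
  = 0.1152 + 0.0880 + 0.2288 = 0.4320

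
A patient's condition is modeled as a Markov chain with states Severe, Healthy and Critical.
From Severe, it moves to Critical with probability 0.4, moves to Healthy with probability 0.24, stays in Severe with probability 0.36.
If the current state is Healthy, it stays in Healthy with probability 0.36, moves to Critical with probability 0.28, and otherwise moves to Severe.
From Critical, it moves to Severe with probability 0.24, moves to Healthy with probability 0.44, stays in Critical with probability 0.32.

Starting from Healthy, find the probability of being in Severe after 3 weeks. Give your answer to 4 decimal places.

Propagate the distribution vector 3 weeks from Healthy.
After 0 weeks: (0.0000, 1.0000, 0.0000)
After 1 week: (0.3600, 0.3600, 0.2800)
After 2 weeks: (0.3264, 0.3392, 0.3344)
After 3 weeks: (0.3199, 0.3476, 0.3325)
P(in Severe after 3 weeks) = 0.3199

0.3199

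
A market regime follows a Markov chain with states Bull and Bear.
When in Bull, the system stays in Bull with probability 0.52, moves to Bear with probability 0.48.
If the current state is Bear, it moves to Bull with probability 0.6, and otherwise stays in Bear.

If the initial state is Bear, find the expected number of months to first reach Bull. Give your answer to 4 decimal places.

Let t(s) be the expected number of months to first reach Bull from state s, with t(Bull) = 0. Conditioning on the first month:
t(Bear) = 1 + 0.4·t(Bear)
Solving: t(Bear) = 1.6667.
Expected months from Bear to Bull: 1.6667.

1.6667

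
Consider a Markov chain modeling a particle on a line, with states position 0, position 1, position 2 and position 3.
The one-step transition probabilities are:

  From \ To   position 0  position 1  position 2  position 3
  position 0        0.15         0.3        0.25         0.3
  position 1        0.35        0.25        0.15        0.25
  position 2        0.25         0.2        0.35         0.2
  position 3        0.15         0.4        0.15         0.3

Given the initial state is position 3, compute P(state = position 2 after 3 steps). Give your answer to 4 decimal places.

0.2135

Propagate the distribution vector 3 steps from position 3.
After 0 steps: (0.0000, 0.0000, 0.0000, 1.0000)
After 1 step: (0.1500, 0.4000, 0.1500, 0.3000)
After 2 steps: (0.2450, 0.2950, 0.1950, 0.2650)
After 3 steps: (0.2285, 0.2923, 0.2135, 0.2658)
P(in position 2 after 3 steps) = 0.2135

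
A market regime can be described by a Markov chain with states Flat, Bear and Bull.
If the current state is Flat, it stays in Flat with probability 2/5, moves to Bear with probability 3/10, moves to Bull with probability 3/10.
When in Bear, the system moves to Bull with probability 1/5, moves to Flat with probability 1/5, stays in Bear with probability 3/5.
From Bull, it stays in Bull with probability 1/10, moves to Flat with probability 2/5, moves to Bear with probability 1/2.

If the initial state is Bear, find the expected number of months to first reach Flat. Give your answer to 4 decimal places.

Let t(s) be the expected number of months to first reach Flat from state s, with t(Flat) = 0. Conditioning on the first month:
t(Bear) = 1 + 0.6·t(Bear) + 0.2·t(Bull)
t(Bull) = 1 + 0.5·t(Bear) + 0.1·t(Bull)
Solving: t(Bear) = 4.2308, t(Bull) = 3.4615.
Expected months from Bear to Flat: 4.2308.

4.2308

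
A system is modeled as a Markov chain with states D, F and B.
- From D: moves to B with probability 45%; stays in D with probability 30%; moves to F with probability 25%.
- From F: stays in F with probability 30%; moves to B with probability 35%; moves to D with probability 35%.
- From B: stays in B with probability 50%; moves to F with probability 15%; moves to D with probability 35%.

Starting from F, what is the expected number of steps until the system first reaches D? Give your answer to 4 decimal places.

Let t(s) be the expected number of steps to first reach D from state s, with t(D) = 0. Conditioning on the first step:
t(F) = 1 + 0.3·t(F) + 0.35·t(B)
t(B) = 1 + 0.15·t(F) + 0.5·t(B)
Solving: t(F) = 2.8571, t(B) = 2.8571.
Expected steps from F to D: 2.8571.

2.8571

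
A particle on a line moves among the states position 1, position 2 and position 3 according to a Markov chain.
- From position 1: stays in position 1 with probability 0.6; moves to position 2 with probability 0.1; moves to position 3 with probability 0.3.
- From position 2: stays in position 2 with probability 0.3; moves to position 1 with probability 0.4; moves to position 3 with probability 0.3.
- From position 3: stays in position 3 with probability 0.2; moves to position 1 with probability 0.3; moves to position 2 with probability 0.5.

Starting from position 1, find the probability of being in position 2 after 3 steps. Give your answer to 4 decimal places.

Propagate the distribution vector 3 steps from position 1.
After 0 steps: (1.0000, 0.0000, 0.0000)
After 1 step: (0.6000, 0.1000, 0.3000)
After 2 steps: (0.4900, 0.2400, 0.2700)
After 3 steps: (0.4710, 0.2560, 0.2730)
P(in position 2 after 3 steps) = 0.2560

0.2560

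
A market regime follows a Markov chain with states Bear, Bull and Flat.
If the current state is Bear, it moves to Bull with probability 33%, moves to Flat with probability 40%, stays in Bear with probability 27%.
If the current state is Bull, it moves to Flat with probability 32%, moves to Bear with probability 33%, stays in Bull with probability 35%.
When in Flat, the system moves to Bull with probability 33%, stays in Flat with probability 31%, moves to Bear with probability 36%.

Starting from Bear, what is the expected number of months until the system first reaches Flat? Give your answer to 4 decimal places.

2.6805

Let t(s) be the expected number of months to first reach Flat from state s, with t(Flat) = 0. Conditioning on the first month:
t(Bear) = 1 + 0.27·t(Bear) + 0.33·t(Bull)
t(Bull) = 1 + 0.33·t(Bear) + 0.35·t(Bull)
Solving: t(Bear) = 2.6805, t(Bull) = 2.8993.
Expected months from Bear to Flat: 2.6805.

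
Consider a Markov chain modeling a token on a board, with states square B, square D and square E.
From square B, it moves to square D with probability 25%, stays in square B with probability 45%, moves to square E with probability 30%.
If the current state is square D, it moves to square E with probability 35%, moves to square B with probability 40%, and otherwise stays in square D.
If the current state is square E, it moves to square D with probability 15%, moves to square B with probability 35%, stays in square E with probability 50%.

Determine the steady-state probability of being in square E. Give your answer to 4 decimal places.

Let the stationary distribution be π with π = πP and π_1 + π_2 + π_3 = 1.
π_1 = 0.45·π_1 + 0.4·π_2 + 0.35·π_3
π_2 = 0.25·π_1 + 0.25·π_2 + 0.15·π_3
Solving with the normalization constraint gives π = (0.4006, 0.2112, 0.3882).
So the stationary probability of square E is 0.3882.

0.3882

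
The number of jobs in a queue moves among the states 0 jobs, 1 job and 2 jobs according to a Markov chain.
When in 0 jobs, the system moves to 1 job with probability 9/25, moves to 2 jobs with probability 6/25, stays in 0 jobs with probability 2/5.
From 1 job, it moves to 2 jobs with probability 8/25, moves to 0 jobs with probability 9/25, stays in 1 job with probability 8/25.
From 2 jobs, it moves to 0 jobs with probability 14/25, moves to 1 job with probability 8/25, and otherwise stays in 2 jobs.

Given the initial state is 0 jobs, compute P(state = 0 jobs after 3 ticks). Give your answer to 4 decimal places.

0.4250

Propagate the distribution vector 3 ticks from 0 jobs.
After 0 ticks: (1.0000, 0.0000, 0.0000)
After 1 tick: (0.4000, 0.3600, 0.2400)
After 2 ticks: (0.4240, 0.3360, 0.2400)
After 3 ticks: (0.4250, 0.3370, 0.2381)
P(in 0 jobs after 3 ticks) = 0.4250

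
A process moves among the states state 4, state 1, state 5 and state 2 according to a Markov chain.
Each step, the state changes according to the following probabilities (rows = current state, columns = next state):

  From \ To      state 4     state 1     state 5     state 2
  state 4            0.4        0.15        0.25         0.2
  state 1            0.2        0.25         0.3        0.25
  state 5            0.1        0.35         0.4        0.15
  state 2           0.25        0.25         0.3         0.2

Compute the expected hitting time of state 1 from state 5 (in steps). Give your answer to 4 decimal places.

3.3610

Let t(s) be the expected number of steps to first reach state 1 from state s, with t(state 1) = 0. Conditioning on the first step:
t(state 4) = 1 + 0.4·t(state 4) + 0.25·t(state 5) + 0.2·t(state 2)
t(state 5) = 1 + 0.1·t(state 4) + 0.4·t(state 5) + 0.15·t(state 2)
t(state 2) = 1 + 0.25·t(state 4) + 0.3·t(state 5) + 0.2·t(state 2)
Solving: t(state 4) = 4.3578, t(state 5) = 3.3610, t(state 2) = 3.8722.
Expected steps from state 5 to state 1: 3.3610.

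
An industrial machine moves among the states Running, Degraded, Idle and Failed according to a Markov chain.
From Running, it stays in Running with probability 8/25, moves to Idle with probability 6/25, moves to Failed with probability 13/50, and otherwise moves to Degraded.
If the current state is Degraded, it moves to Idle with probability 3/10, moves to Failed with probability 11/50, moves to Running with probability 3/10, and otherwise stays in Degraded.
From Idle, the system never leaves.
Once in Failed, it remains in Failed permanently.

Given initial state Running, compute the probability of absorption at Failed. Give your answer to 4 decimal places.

Let h(s) be the probability of absorption at Failed starting from transient state s. Then h(Failed) = 1 and h(Idle) = 0. By first-step analysis:
h(Running) = 0.32·h(Running) + 0.18·h(Degraded) + 0.24·0 + 0.26·1
h(Degraded) = 0.3·h(Running) + 0.18·h(Degraded) + 0.3·0 + 0.22·1
Solving: h(Running) = 0.5020, h(Degraded) = 0.4519.
Starting from Running, the probability is 0.5020.

0.5020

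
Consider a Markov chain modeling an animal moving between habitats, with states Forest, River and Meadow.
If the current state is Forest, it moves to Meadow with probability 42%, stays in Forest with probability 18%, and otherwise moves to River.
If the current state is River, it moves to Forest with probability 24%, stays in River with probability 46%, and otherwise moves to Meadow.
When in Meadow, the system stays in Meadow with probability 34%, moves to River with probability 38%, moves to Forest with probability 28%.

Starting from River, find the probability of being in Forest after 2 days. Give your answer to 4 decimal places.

0.2376

Sum over the intermediate state after 1 day:
P = P(River→Forest)·P(Forest→Forest) + P(River→River)·P(River→Forest) + P(River→Meadow)·P(Meadow→Forest)
  = 0.24×0.18 + 0.46×0.24 + 0.3×0.28
  = 0.0432 + 0.1104 + 0.0840 = 0.2376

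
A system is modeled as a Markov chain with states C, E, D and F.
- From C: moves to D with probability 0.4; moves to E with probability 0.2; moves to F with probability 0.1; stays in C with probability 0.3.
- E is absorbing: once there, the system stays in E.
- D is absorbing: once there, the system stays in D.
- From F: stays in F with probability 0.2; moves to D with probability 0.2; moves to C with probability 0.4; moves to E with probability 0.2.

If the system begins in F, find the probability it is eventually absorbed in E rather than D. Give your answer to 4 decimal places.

0.4231

Let h(s) be the probability of absorption at E starting from transient state s. Then h(E) = 1 and h(D) = 0. By first-step analysis:
h(C) = 0.3·h(C) + 0.2·1 + 0.4·0 + 0.1·h(F)
h(F) = 0.4·h(C) + 0.2·1 + 0.2·0 + 0.2·h(F)
Solving: h(C) = 0.3462, h(F) = 0.4231.
Starting from F, the probability is 0.4231.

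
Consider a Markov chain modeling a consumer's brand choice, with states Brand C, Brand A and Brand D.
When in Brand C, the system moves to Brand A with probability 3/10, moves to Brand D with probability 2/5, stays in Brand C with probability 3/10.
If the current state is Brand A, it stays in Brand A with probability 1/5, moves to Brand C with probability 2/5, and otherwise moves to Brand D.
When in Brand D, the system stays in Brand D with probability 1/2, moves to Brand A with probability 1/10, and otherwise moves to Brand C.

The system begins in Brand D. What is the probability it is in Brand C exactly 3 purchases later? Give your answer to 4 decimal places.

0.3640

Propagate the distribution vector 3 purchases from Brand D.
After 0 purchases: (0.0000, 0.0000, 1.0000)
After 1 purchase: (0.4000, 0.1000, 0.5000)
After 2 purchases: (0.3600, 0.1900, 0.4500)
After 3 purchases: (0.3640, 0.1910, 0.4450)
P(in Brand C after 3 purchases) = 0.3640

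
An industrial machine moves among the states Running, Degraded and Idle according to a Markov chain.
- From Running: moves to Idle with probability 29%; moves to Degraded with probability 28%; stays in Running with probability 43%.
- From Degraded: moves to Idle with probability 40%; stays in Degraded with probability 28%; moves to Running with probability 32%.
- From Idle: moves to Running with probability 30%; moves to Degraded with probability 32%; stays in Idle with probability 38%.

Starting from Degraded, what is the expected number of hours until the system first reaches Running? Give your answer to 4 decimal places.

Let t(s) be the expected number of hours to first reach Running from state s, with t(Running) = 0. Conditioning on the first hour:
t(Degraded) = 1 + 0.28·t(Degraded) + 0.4·t(Idle)
t(Idle) = 1 + 0.32·t(Degraded) + 0.38·t(Idle)
Solving: t(Degraded) = 3.2035, t(Idle) = 3.2663.
Expected hours from Degraded to Running: 3.2035.

3.2035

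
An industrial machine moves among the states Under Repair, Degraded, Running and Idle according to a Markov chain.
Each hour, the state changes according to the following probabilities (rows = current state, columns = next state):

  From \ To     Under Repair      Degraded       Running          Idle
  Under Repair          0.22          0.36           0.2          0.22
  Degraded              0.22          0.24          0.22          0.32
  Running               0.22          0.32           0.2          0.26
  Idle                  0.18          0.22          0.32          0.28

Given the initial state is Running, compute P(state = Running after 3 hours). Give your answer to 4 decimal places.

Propagate the distribution vector 3 hours from Running.
After 0 hours: (0.0000, 0.0000, 1.0000, 0.0000)
After 1 hour: (0.2200, 0.3200, 0.2000, 0.2600)
After 2 hours: (0.2096, 0.2772, 0.2376, 0.2756)
After 3 hours: (0.2090, 0.2786, 0.2386, 0.2738)
P(in Running after 3 hours) = 0.2386

0.2386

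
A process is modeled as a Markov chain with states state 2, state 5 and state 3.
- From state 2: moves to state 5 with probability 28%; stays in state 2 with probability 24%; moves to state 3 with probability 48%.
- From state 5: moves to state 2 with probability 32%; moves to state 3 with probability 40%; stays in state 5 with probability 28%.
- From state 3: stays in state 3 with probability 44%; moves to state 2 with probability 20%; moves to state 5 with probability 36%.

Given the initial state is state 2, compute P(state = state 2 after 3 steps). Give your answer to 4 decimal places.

0.2479

Propagate the distribution vector 3 steps from state 2.
After 0 steps: (1.0000, 0.0000, 0.0000)
After 1 step: (0.2400, 0.2800, 0.4800)
After 2 steps: (0.2432, 0.3184, 0.4384)
After 3 steps: (0.2479, 0.3151, 0.4370)
P(in state 2 after 3 steps) = 0.2479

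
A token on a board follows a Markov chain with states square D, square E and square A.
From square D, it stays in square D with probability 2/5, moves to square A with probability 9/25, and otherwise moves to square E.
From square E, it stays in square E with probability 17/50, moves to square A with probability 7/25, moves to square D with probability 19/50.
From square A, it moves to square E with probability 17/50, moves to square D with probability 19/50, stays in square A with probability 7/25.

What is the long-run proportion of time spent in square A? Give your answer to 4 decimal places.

Let the stationary distribution be π with π = πP and π_1 + π_2 + π_3 = 1.
π_1 = 0.4·π_1 + 0.38·π_2 + 0.38·π_3
π_2 = 0.24·π_1 + 0.34·π_2 + 0.34·π_3
Solving with the normalization constraint gives π = (0.3878, 0.3012, 0.3110).
So the stationary probability of square A is 0.3110.

0.3110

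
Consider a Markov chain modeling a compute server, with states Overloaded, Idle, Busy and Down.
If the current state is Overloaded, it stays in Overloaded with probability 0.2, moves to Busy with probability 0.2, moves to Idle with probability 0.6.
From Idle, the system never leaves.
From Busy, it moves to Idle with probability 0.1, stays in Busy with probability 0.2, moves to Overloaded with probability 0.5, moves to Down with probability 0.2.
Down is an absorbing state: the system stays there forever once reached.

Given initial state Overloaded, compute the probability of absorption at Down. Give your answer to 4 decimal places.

0.0741

Let h(s) be the probability of absorption at Down starting from transient state s. Then h(Down) = 1 and h(Idle) = 0. By first-step analysis:
h(Overloaded) = 0.2·h(Overloaded) + 0.6·0 + 0.2·h(Busy)
h(Busy) = 0.5·h(Overloaded) + 0.1·0 + 0.2·h(Busy) + 0.2·1
Solving: h(Overloaded) = 0.0741, h(Busy) = 0.2963.
Starting from Overloaded, the probability is 0.0741.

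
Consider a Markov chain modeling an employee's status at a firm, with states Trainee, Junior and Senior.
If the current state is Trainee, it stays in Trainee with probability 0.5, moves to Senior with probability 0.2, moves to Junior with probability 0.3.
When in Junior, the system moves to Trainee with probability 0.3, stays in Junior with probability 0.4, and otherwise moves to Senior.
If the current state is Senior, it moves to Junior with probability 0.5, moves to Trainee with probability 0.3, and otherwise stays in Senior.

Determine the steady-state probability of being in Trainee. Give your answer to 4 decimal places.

0.3750

Let the stationary distribution be π with π = πP and π_1 + π_2 + π_3 = 1.
π_1 = 0.5·π_1 + 0.3·π_2 + 0.3·π_3
π_2 = 0.3·π_1 + 0.4·π_2 + 0.5·π_3
Solving with the normalization constraint gives π = (0.3750, 0.3864, 0.2386).
So the stationary probability of Trainee is 0.3750.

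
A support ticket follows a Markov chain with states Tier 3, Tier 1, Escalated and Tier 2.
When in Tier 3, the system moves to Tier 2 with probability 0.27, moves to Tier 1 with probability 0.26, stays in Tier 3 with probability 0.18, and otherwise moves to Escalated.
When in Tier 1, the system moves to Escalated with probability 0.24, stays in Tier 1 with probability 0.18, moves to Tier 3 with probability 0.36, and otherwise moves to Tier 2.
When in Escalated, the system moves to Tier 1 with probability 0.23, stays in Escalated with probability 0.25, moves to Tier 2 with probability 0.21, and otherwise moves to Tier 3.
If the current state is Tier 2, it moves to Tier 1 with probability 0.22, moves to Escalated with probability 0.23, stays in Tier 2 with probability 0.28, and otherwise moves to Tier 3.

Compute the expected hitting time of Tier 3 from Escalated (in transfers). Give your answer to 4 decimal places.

3.2080

Let t(s) be the expected number of transfers to first reach Tier 3 from state s, with t(Tier 3) = 0. Conditioning on the first transfer:
t(Tier 1) = 1 + 0.18·t(Tier 1) + 0.24·t(Escalated) + 0.22·t(Tier 2)
t(Escalated) = 1 + 0.23·t(Tier 1) + 0.25·t(Escalated) + 0.21·t(Tier 2)
t(Tier 2) = 1 + 0.22·t(Tier 1) + 0.23·t(Escalated) + 0.28·t(Tier 2)
Solving: t(Tier 1) = 3.0566, t(Escalated) = 3.2080, t(Tier 2) = 3.3476.
Expected transfers from Escalated to Tier 3: 3.2080.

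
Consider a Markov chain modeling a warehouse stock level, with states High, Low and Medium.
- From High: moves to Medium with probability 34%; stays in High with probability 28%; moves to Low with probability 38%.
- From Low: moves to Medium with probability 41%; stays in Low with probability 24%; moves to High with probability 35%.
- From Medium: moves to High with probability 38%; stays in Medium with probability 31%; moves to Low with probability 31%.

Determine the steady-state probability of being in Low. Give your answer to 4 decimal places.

0.3118

Let the stationary distribution be π with π = πP and π_1 + π_2 + π_3 = 1.
π_1 = 0.28·π_1 + 0.35·π_2 + 0.38·π_3
π_2 = 0.38·π_1 + 0.24·π_2 + 0.31·π_3
Solving with the normalization constraint gives π = (0.3370, 0.3118, 0.3513).
So the stationary probability of Low is 0.3118.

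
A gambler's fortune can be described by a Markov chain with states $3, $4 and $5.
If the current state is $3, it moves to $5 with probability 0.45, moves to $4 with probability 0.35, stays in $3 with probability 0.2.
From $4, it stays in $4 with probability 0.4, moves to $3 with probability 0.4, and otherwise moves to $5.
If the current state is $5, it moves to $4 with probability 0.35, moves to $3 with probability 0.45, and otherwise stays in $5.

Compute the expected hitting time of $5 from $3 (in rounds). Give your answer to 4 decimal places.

Let t(s) be the expected number of rounds to first reach $5 from state s, with t($5) = 0. Conditioning on the first round:
t($3) = 1 + 0.2·t($3) + 0.35·t($4)
t($4) = 1 + 0.4·t($3) + 0.4·t($4)
Solving: t($3) = 2.7941, t($4) = 3.5294.
Expected rounds from $3 to $5: 2.7941.

2.7941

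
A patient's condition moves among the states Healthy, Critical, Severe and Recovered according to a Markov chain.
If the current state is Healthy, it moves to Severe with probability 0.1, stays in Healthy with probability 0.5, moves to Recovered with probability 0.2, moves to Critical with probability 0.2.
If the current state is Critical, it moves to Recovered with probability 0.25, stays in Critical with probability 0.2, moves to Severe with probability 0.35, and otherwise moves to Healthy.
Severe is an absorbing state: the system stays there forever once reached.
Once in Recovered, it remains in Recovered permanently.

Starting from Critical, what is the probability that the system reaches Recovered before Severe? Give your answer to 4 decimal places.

Let h(s) be the probability of absorption at Recovered starting from transient state s. Then h(Recovered) = 1 and h(Severe) = 0. By first-step analysis:
h(Healthy) = 0.5·h(Healthy) + 0.2·h(Critical) + 0.1·0 + 0.2·1
h(Critical) = 0.2·h(Healthy) + 0.2·h(Critical) + 0.35·0 + 0.25·1
Solving: h(Healthy) = 0.5833, h(Critical) = 0.4583.
Starting from Critical, the probability is 0.4583.

0.4583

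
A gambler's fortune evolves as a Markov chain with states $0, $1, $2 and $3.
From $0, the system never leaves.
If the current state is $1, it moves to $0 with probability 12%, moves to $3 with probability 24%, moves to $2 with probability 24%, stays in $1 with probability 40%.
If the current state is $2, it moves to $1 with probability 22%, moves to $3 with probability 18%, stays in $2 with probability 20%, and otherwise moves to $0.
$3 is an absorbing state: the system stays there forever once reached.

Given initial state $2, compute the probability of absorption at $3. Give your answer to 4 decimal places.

0.3764

Let h(s) be the probability of absorption at $3 starting from transient state s. Then h($3) = 1 and h($0) = 0. By first-step analysis:
h($1) = 0.12·0 + 0.4·h($1) + 0.24·h($2) + 0.24·1
h($2) = 0.4·0 + 0.22·h($1) + 0.2·h($2) + 0.18·1
Solving: h($1) = 0.5506, h($2) = 0.3764.
Starting from $2, the probability is 0.3764.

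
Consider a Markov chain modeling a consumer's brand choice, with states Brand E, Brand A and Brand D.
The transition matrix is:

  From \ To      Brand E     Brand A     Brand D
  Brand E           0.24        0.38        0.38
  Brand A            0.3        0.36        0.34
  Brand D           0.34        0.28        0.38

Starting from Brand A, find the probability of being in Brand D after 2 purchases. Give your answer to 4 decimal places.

0.3656

Sum over the intermediate state after 1 purchase:
P = P(Brand A→Brand E)·P(Brand E→Brand D) + P(Brand A→Brand A)·P(Brand A→Brand D) + P(Brand A→Brand D)·P(Brand D→Brand D)
  = 0.3×0.38 + 0.36×0.34 + 0.34×0.38
  = 0.1140 + 0.1224 + 0.1292 = 0.3656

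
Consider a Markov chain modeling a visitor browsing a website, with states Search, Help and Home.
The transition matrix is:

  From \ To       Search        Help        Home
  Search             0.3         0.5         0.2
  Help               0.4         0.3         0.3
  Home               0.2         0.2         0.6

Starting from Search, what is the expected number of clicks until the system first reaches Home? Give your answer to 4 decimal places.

4.1379

Let t(s) be the expected number of clicks to first reach Home from state s, with t(Home) = 0. Conditioning on the first click:
t(Search) = 1 + 0.3·t(Search) + 0.5·t(Help)
t(Help) = 1 + 0.4·t(Search) + 0.3·t(Help)
Solving: t(Search) = 4.1379, t(Help) = 3.7931.
Expected clicks from Search to Home: 4.1379.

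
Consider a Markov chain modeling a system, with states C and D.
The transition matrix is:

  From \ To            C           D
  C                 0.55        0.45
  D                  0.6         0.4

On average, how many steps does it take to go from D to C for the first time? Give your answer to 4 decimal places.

Let t(s) be the expected number of steps to first reach C from state s, with t(C) = 0. Conditioning on the first step:
t(D) = 1 + 0.4·t(D)
Solving: t(D) = 1.6667.
Expected steps from D to C: 1.6667.

1.6667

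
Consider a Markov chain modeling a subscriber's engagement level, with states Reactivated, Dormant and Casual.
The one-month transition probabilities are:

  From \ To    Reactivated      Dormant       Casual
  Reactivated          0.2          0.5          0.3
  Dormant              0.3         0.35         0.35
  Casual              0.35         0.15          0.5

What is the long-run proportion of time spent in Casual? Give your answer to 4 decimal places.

Let the stationary distribution be π with π = πP and π_1 + π_2 + π_3 = 1.
π_1 = 0.2·π_1 + 0.3·π_2 + 0.35·π_3
π_2 = 0.5·π_1 + 0.35·π_2 + 0.15·π_3
Solving with the normalization constraint gives π = (0.2907, 0.3147, 0.3947).
So the stationary probability of Casual is 0.3947.

0.3947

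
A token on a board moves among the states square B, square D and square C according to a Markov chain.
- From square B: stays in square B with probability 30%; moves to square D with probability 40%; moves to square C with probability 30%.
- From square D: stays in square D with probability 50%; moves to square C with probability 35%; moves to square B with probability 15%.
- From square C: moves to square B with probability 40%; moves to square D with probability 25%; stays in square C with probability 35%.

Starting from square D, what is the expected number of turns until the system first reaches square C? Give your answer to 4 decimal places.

Let t(s) be the expected number of turns to first reach square C from state s, with t(square C) = 0. Conditioning on the first turn:
t(square B) = 1 + 0.3·t(square B) + 0.4·t(square D)
t(square D) = 1 + 0.15·t(square B) + 0.5·t(square D)
Solving: t(square B) = 3.1034, t(square D) = 2.9310.
Expected turns from square D to square C: 2.9310.

2.9310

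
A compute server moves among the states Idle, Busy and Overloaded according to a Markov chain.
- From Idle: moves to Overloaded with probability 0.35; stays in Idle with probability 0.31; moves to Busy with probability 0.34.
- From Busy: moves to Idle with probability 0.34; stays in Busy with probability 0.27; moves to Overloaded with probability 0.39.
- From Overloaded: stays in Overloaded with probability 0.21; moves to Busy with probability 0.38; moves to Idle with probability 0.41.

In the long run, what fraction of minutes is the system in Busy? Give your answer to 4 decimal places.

Let the stationary distribution be π with π = πP and π_1 + π_2 + π_3 = 1.
π_1 = 0.31·π_1 + 0.34·π_2 + 0.41·π_3
π_2 = 0.34·π_1 + 0.27·π_2 + 0.38·π_3
Solving with the normalization constraint gives π = (0.3517, 0.3297, 0.3186).
So the stationary probability of Busy is 0.3297.

0.3297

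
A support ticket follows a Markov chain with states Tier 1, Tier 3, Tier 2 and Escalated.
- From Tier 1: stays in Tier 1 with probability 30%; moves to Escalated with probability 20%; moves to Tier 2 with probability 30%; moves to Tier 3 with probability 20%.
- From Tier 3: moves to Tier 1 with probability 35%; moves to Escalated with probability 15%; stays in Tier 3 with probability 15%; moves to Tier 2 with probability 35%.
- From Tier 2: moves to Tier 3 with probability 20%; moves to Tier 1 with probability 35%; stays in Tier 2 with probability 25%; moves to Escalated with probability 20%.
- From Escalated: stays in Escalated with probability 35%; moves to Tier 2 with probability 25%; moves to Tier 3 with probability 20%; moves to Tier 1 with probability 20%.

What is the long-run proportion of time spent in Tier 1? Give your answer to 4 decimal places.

Let the stationary distribution be π with π = πP and π_1 + π_2 + π_3 + π_4 = 1.
π_1 = 0.3·π_1 + 0.35·π_2 + 0.35·π_3 + 0.2·π_4
π_2 = 0.2·π_1 + 0.15·π_2 + 0.2·π_3 + 0.2·π_4
π_3 = 0.3·π_1 + 0.35·π_2 + 0.25·π_3 + 0.25·π_4
Solving with the normalization constraint gives π = (0.3013, 0.1905, 0.2841, 0.2241).
So the stationary probability of Tier 1 is 0.3013.

0.3013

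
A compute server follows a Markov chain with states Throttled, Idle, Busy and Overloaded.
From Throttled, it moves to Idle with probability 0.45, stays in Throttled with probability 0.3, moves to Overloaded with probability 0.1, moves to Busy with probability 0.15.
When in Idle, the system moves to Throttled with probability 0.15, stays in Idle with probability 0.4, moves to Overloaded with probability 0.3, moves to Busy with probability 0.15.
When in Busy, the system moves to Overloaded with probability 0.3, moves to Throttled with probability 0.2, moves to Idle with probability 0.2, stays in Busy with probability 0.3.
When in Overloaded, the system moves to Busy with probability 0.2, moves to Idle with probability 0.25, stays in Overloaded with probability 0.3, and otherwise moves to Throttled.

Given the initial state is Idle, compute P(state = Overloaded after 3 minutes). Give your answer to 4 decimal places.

Propagate the distribution vector 3 minutes from Idle.
After 0 minutes: (0.0000, 1.0000, 0.0000, 0.0000)
After 1 minute: (0.1500, 0.4000, 0.1500, 0.3000)
After 2 minutes: (0.2100, 0.3325, 0.1875, 0.2700)
After 3 minutes: (0.2179, 0.3325, 0.1916, 0.2580)
P(in Overloaded after 3 minutes) = 0.2580

0.2580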